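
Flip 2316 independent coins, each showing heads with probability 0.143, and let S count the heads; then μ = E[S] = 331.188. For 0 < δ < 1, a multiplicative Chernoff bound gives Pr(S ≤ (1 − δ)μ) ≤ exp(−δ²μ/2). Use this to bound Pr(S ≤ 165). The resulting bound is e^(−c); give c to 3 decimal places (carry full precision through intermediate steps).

41.696

Write 165 = (1 − δ)μ, so δ = 1 − 165/331.188 = 0.5017935…
Then the exponent is δ²μ/2 = (μ − 165)²/(2μ) = 41.696033.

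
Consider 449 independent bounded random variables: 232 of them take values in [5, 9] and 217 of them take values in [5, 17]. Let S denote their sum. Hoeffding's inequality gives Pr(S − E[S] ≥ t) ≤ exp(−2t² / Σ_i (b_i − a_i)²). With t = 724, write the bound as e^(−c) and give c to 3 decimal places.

Σ(b_i − a_i)² = 232·4² + 217·12² = 34960.
c = 2t² / 34960 = 2·724² / 34960 = 29.9872.

29.987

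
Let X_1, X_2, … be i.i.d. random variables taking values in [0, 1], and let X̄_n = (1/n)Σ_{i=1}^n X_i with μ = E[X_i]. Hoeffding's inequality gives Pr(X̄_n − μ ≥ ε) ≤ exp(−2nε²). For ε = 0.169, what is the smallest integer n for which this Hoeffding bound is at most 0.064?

Require exp(−2nε²) ≤ 0.064, i.e. 2nε² ≥ ln(1/0.064) = 2.748872.
So n ≥ 2.748872 / (2·0.169²) = 48.123.
The smallest integer n is 49.

49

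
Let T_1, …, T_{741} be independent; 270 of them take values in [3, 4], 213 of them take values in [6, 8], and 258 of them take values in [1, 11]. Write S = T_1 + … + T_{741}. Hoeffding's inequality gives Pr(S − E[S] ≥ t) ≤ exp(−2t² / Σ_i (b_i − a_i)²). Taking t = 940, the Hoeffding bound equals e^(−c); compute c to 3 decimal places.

Σ(b_i − a_i)² = 270·1² + 213·2² + 258·10² = 26922.
c = 2t² / 26922 = 2·940² / 26922 = 65.6415.

65.641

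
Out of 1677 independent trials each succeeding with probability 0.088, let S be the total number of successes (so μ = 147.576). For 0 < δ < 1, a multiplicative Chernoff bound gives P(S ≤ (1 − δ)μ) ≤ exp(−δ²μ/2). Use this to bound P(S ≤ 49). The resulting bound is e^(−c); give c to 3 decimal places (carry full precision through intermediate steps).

32.923

Write 49 = (1 − δ)μ, so δ = 1 − 49/147.576 = 0.6679677…
Then the exponent is δ²μ/2 = (μ − 49)²/(2μ) = 32.922792.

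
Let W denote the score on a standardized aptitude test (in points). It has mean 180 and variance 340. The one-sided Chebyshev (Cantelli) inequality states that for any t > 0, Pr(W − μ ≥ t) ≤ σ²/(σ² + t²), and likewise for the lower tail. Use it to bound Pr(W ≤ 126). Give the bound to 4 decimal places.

Here σ² = 340 and t = 54, so σ² + t² = 3256.
Cantelli's bound: 340/3256 = 0.1044.

0.1044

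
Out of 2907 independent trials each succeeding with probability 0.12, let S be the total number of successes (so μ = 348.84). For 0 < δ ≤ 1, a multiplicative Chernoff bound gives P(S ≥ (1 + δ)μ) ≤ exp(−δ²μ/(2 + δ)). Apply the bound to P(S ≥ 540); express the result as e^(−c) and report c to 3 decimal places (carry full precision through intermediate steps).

Write 540 = (1 + δ)μ, so δ = 540/348.84 − 1 = 0.5479876…
Then the exponent is δ²μ/(2 + δ) = (540 − μ)² / (μ·(2 + δ)) = 41.112175.

41.112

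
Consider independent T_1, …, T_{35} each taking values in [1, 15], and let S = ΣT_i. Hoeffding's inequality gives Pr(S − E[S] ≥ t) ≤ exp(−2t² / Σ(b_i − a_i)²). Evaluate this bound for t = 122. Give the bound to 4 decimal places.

Σ(b_i − a_i)² = 35·(14)² = 6860.
Exponent = 2·122²/6860 = 4.3394.
Bound = exp(−4.3394) = 0.01304.

0.0130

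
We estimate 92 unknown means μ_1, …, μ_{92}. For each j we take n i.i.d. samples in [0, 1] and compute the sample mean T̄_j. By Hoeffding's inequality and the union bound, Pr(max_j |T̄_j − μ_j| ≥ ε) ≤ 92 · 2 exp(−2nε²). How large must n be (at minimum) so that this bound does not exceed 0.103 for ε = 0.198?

Need 2·92·exp(−2nε²) ≤ 0.103, i.e. exp(−2nε²) ≤ 0.103/184.
So 2nε² ≥ ln(184/0.103) = 7.487962.
Hence n ≥ 7.487962/(2·0.198²) = 95.500.
The smallest integer n is 96.

96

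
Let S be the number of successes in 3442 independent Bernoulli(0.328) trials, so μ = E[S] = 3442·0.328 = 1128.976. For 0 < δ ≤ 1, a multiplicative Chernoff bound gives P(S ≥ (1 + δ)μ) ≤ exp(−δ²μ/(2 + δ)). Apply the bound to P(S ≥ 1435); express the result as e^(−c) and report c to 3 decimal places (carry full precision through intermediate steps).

Write 1435 = (1 + δ)μ, so δ = 1435/1128.976 − 1 = 0.2710633…
Then the exponent is δ²μ/(2 + δ) = (1435 − μ)² / (μ·(2 + δ)) = 36.525571.

36.526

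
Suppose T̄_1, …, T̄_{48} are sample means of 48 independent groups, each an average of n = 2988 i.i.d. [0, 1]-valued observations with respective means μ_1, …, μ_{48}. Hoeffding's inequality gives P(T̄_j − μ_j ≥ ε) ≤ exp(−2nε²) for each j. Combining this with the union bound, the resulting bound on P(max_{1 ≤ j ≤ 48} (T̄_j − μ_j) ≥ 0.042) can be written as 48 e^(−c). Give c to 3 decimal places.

Union bound over the 48 events: P(max_{1 ≤ j ≤ 48} (T̄_j − μ_j) ≥ 0.042) ≤ 48·exp(−2nε²) = 48 exp(−2·2988·0.042²).
So c = 2·2988·0.042² = 10.5417.

10.542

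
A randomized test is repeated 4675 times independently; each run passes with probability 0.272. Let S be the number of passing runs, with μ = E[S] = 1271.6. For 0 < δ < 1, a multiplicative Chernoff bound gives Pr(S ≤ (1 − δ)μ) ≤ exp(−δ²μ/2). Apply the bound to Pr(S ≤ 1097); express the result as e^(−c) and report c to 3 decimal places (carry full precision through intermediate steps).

Write 1097 = (1 − δ)μ, so δ = 1 − 1097/1271.6 = 0.1373073…
Then the exponent is δ²μ/2 = (μ − 1097)²/(2μ) = 11.986930.

11.987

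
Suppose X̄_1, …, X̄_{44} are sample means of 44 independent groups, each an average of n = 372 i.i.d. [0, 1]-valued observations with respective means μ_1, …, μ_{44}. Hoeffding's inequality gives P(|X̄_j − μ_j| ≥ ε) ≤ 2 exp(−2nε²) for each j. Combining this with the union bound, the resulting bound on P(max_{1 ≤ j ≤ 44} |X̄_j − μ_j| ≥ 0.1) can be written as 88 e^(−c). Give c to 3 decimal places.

Union bound over the 44 events: P(max_{1 ≤ j ≤ 44} |X̄_j − μ_j| ≥ 0.1) ≤ 44·2·exp(−2nε²) = 88 exp(−2·372·0.1²).
So c = 2·372·0.1² = 7.4400.

7.440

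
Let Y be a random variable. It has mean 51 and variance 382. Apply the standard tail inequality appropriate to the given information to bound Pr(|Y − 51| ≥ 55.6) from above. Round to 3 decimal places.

0.124

Mean and variance are known, so Chebyshev's inequality applies.
Chebyshev: Pr(|Y − μ| ≥ t) ≤ Var(Y)/t².
Bound = 382 / 3091.36 = 0.1236.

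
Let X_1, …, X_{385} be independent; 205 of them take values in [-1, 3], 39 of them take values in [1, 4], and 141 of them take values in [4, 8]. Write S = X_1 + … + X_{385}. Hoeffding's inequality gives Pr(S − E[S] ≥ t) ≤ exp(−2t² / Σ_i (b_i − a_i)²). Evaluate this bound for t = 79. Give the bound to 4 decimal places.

0.1200

Σ(b_i − a_i)² = 205·4² + 39·3² + 141·4² = 5887.
Exponent = 2·79² / 5887 = 2.12026.
Bound = exp(−2.12026) = 0.12000.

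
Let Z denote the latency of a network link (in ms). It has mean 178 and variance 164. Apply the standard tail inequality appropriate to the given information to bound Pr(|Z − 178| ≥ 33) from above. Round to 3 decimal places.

Mean and variance are known, so Chebyshev's inequality applies.
Chebyshev: Pr(|Z − μ| ≥ t) ≤ Var(Z)/t².
Bound = 164 / 1089 = 0.1506.

0.151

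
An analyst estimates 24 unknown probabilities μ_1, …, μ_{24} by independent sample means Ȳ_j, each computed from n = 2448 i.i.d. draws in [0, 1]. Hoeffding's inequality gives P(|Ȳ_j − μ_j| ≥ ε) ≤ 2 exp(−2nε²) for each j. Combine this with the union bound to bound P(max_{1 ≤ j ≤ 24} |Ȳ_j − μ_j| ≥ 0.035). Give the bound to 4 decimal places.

Per-experiment Hoeffding bound: 2·exp(−2·2448·0.035²) = 2·exp(−5.99760) = 0.0049694.
Union bound over 24 events: 24·0.0049694 = 0.11927.

0.1193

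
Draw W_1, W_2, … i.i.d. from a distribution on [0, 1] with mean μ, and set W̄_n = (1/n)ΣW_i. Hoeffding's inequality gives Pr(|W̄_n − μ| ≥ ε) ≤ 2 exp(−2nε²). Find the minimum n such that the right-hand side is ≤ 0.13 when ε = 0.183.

41

Require 2·exp(−2nε²) ≤ 0.13, i.e. 2nε² ≥ ln(2/0.13) = 2.733368.
So n ≥ 2.733368 / (2·0.183²) = 40.810.
The smallest integer n is 41.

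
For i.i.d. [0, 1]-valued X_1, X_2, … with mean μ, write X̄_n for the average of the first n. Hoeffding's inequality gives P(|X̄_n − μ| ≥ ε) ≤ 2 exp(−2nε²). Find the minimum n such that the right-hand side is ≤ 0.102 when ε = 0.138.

79

Require 2·exp(−2nε²) ≤ 0.102, i.e. 2nε² ≥ ln(2/0.102) = 2.975930.
So n ≥ 2.975930 / (2·0.138²) = 78.133.
The smallest integer n is 79.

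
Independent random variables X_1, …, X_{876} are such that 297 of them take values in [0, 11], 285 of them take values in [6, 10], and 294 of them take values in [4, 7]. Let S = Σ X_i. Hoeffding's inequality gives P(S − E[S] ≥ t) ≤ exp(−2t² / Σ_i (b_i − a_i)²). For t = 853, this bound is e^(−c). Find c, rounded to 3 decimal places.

33.730

Σ(b_i − a_i)² = 297·11² + 285·4² + 294·3² = 43143.
c = 2t² / 43143 = 2·853² / 43143 = 33.7301.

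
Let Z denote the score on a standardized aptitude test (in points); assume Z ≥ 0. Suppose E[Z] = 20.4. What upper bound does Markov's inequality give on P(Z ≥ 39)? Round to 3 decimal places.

Markov's inequality: for a non-negative random variable, P(Z ≥ a) ≤ E[Z]/a.
Here E[Z] = 20.4 and a = 39, so the bound is 20.4/39 = 0.5231.

0.523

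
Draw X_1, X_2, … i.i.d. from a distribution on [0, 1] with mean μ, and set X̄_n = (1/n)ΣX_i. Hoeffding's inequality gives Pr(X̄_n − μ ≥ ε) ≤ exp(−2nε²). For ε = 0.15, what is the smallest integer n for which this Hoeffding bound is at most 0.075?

58

Require exp(−2nε²) ≤ 0.075, i.e. 2nε² ≥ ln(1/0.075) = 2.590267.
So n ≥ 2.590267 / (2·0.15²) = 57.561.
The smallest integer n is 58.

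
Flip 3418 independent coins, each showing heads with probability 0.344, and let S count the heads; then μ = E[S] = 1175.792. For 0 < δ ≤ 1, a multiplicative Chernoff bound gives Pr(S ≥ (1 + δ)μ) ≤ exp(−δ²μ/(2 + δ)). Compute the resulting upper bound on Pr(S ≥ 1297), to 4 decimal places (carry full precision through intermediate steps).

Write 1297 = (1 + δ)μ, so δ = 1297/1175.792 − 1 = 0.1030863…
Then the exponent is δ²μ/(2 + δ) = (1297 − μ)² / (μ·(2 + δ)) = 5.941211.
Bound = exp(−5.941211) = 0.00263.

0.0026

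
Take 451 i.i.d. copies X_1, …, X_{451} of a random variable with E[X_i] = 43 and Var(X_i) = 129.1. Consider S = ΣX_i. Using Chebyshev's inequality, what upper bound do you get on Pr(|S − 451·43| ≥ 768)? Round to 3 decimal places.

0.099

Var(S) = n·Var(X_i) = 451·129.1 = 58224.1.
Chebyshev: Pr(|S − 451·43| ≥ 768) ≤ Var(S)/768² = 58224.1/589824 = 0.0987.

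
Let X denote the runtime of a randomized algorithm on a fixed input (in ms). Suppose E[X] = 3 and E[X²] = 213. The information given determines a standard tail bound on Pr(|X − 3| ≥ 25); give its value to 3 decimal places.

The first two moments determine the variance, so Chebyshev's inequality is the sharpest standard bound available.
Var(X) = E[X²] − (E[X])² = 213 − 9 = 204.
Chebyshev's inequality: Pr(|X − μ| ≥ t) ≤ Var(X)/t² = 204/625 = 0.3264.

0.326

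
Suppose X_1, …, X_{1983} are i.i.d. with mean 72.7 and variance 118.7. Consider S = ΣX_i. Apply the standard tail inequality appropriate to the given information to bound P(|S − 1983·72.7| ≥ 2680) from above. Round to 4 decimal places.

With mean and variance of each term known, Chebyshev's inequality bounds the deviation of the sum (or sample mean).
Var(S) = n·Var(X_i) = 1983·118.7 = 235382.1.
Chebyshev: P(|S − 1983·72.7| ≥ 2680) ≤ Var(S)/2680² = 235382.1/7182400 = 0.0328.

0.0328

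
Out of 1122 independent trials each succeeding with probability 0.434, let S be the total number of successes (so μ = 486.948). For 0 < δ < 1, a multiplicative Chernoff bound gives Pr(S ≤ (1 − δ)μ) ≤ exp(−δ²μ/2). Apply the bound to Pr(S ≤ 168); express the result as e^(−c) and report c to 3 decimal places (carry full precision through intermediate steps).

Write 168 = (1 − δ)μ, so δ = 1 − 168/486.948 = 0.654994…
Then the exponent is δ²μ/2 = (μ − 168)²/(2μ) = 104.454507.

104.455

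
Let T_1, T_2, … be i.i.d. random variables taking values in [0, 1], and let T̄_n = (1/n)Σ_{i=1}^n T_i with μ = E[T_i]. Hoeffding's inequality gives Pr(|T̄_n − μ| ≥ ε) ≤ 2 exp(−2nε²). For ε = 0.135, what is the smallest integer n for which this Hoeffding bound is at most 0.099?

83

Require 2·exp(−2nε²) ≤ 0.099, i.e. 2nε² ≥ ln(2/0.099) = 3.005783.
So n ≥ 3.005783 / (2·0.135²) = 82.463.
The smallest integer n is 83.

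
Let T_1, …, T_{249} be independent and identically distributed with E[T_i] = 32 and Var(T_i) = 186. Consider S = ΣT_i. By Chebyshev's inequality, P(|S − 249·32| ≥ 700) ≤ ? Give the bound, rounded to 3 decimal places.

Var(S) = n·Var(T_i) = 249·186 = 46314.
Chebyshev: P(|S − 249·32| ≥ 700) ≤ Var(S)/700² = 46314/490000 = 0.0945.

0.095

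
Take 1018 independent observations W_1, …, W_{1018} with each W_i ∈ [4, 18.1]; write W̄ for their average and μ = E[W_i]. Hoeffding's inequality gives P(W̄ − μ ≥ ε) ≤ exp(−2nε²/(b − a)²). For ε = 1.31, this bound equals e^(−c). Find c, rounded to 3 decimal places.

c = 2nε²/(b − a)² = 2·1018·1.31² / 14.1² = 17.5745.

17.574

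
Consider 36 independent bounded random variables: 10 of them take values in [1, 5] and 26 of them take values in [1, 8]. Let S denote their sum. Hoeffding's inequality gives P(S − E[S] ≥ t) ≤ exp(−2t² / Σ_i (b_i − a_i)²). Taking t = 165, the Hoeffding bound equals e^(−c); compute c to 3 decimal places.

Σ(b_i − a_i)² = 10·4² + 26·7² = 1434.
c = 2t² / 1434 = 2·165² / 1434 = 37.9707.

37.971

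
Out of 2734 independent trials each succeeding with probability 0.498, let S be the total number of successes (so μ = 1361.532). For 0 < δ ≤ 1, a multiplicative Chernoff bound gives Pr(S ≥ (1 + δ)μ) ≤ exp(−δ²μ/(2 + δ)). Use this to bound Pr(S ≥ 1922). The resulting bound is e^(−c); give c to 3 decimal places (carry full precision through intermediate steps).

95.667

Write 1922 = (1 + δ)μ, so δ = 1922/1361.532 − 1 = 0.4116451…
Then the exponent is δ²μ/(2 + δ) = (1922 − μ)² / (μ·(2 + δ)) = 95.666611.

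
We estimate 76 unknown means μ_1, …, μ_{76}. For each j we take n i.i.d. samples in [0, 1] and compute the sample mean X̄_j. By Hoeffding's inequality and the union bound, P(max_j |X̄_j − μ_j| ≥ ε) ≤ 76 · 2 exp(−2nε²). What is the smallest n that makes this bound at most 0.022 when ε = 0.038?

3062

Need 2·76·exp(−2nε²) ≤ 0.022, i.e. exp(−2nε²) ≤ 0.022/152.
So 2nε² ≥ ln(152/0.022) = 8.840593.
Hence n ≥ 8.840593/(2·0.038²) = 3061.147.
The smallest integer n is 3062.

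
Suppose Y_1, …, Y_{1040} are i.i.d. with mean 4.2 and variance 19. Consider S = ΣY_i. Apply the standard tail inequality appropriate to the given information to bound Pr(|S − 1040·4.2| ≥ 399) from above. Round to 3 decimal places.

With mean and variance of each term known, Chebyshev's inequality bounds the deviation of the sum (or sample mean).
Var(S) = n·Var(Y_i) = 1040·19 = 19760.
Chebyshev: Pr(|S − 1040·4.2| ≥ 399) ≤ Var(S)/399² = 19760/159201 = 0.1241.

0.124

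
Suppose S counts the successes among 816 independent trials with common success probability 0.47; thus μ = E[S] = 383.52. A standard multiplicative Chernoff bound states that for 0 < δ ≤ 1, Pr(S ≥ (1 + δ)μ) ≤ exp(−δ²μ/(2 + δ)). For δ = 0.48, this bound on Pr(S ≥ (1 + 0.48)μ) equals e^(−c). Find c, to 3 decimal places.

c = δ²μ/(2 + δ) = 0.48²·383.52/(2 + 0.48) = 35.6302.

35.630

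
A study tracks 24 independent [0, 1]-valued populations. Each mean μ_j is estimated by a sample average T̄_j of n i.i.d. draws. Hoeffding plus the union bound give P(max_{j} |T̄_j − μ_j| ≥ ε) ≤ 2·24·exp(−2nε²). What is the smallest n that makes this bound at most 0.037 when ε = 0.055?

Need 2·24·exp(−2nε²) ≤ 0.037, i.e. exp(−2nε²) ≤ 0.037/48.
So 2nε² ≥ ln(48/0.037) = 7.168038.
Hence n ≥ 7.168038/(2·0.055²) = 1184.800.
The smallest integer n is 1185.

1185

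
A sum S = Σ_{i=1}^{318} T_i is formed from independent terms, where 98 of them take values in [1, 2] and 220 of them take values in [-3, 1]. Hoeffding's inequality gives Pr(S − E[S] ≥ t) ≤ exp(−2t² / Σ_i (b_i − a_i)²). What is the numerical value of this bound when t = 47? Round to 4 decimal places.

0.2949

Σ(b_i − a_i)² = 98·1² + 220·4² = 3618.
Exponent = 2·47² / 3618 = 1.22112.
Bound = exp(−1.22112) = 0.29490.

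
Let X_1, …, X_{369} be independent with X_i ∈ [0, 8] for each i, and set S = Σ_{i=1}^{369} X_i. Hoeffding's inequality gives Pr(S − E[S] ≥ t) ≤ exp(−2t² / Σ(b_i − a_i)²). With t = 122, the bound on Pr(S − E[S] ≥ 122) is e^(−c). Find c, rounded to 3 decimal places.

Σ(b_i − a_i)² = 369·(8)² = 23616.
c = 2t²/23616 = 2·122²/23616 = 1.2605.

1.261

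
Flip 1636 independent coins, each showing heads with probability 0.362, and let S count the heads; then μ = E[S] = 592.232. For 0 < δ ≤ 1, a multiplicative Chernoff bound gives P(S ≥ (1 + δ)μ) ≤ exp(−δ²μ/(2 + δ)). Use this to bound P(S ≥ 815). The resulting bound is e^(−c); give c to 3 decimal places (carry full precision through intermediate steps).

Write 815 = (1 + δ)μ, so δ = 815/592.232 − 1 = 0.3761499…
Then the exponent is δ²μ/(2 + δ) = (815 − μ)² / (μ·(2 + δ)) = 35.264677.

35.265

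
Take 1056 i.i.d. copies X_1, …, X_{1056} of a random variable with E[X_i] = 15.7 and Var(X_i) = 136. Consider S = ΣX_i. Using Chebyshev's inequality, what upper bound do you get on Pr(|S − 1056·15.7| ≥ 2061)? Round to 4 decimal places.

0.0338

Var(S) = n·Var(X_i) = 1056·136 = 143616.
Chebyshev: Pr(|S − 1056·15.7| ≥ 2061) ≤ Var(S)/2061² = 143616/4247721 = 0.0338.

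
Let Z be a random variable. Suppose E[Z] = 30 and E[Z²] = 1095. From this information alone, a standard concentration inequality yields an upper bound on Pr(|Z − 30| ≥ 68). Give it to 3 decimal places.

The first two moments determine the variance, so Chebyshev's inequality is the sharpest standard bound available.
Var(Z) = E[Z²] − (E[Z])² = 1095 − 900 = 195.
Chebyshev's inequality: Pr(|Z − μ| ≥ t) ≤ Var(Z)/t² = 195/4624 = 0.0422.

0.042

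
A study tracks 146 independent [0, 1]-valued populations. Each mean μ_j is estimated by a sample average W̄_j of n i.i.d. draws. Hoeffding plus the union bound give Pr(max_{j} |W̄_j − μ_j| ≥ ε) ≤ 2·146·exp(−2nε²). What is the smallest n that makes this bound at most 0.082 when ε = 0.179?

128

Need 2·146·exp(−2nε²) ≤ 0.082, i.e. exp(−2nε²) ≤ 0.082/292.
So 2nε² ≥ ln(292/0.082) = 8.177790.
Hence n ≥ 8.177790/(2·0.179²) = 127.614.
The smallest integer n is 128.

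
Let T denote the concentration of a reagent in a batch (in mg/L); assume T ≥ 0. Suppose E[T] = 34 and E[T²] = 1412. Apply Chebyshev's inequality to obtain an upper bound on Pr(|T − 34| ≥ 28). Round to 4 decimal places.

0.3265

Var(T) = E[T²] − (E[T])² = 1412 − 1156 = 256.
Chebyshev's inequality: Pr(|T − μ| ≥ t) ≤ Var(T)/t² = 256/784 = 0.3265.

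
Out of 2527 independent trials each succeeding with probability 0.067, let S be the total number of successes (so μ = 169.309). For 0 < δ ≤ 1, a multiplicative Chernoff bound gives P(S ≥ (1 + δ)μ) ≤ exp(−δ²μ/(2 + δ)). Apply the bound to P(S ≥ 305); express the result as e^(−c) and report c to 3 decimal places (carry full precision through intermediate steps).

Write 305 = (1 + δ)μ, so δ = 305/169.309 − 1 = 0.80144…
Then the exponent is δ²μ/(2 + δ) = (305 − μ)² / (μ·(2 + δ)) = 38.818676.

38.819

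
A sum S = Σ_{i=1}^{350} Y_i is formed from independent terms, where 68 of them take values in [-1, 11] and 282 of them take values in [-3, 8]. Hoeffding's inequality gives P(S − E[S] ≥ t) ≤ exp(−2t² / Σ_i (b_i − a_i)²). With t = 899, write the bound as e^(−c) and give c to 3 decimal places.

36.808

Σ(b_i − a_i)² = 68·12² + 282·11² = 43914.
c = 2t² / 43914 = 2·899² / 43914 = 36.8084.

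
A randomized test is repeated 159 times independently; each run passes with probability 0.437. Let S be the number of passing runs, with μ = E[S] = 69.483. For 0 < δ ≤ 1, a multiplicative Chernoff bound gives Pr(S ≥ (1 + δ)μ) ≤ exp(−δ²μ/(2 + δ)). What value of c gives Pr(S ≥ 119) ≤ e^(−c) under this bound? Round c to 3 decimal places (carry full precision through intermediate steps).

13.009

Write 119 = (1 + δ)μ, so δ = 119/69.483 − 1 = 0.7126491…
Then the exponent is δ²μ/(2 + δ) = (119 − μ)² / (μ·(2 + δ)) = 13.008777.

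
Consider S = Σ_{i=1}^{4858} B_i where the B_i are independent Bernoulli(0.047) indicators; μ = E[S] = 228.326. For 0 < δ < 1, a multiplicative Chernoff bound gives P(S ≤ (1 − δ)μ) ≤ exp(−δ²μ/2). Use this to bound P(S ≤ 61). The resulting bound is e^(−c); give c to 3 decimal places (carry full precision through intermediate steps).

Write 61 = (1 − δ)μ, so δ = 1 − 61/228.326 = 0.7328381…
Then the exponent is δ²μ/2 = (μ − 61)²/(2μ) = 61.311437.

61.311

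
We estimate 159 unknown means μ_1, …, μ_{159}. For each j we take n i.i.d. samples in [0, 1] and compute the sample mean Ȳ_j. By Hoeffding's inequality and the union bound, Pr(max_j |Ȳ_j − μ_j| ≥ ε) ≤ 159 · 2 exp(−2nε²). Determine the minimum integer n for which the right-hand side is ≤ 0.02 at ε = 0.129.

291

Need 2·159·exp(−2nε²) ≤ 0.02, i.e. exp(−2nε²) ≤ 0.02/318.
So 2nε² ≥ ln(318/0.02) = 9.674074.
Hence n ≥ 9.674074/(2·0.129²) = 290.670.
The smallest integer n is 291.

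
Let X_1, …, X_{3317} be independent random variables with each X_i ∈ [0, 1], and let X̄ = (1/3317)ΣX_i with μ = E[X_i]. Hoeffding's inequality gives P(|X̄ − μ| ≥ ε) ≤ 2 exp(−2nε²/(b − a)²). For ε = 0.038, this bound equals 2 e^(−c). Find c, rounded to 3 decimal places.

9.579

c = 2nε²/(b − a)² = 2·3317·0.038² / 1² = 9.5795.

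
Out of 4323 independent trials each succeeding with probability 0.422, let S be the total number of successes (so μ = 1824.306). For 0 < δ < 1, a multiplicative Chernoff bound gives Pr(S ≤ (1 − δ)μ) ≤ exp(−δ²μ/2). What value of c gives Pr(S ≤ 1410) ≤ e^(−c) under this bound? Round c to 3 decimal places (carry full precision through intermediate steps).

47.045

Write 1410 = (1 − δ)μ, so δ = 1 − 1410/1824.306 = 0.2271033…
Then the exponent is δ²μ/2 = (μ − 1410)²/(2μ) = 47.045140.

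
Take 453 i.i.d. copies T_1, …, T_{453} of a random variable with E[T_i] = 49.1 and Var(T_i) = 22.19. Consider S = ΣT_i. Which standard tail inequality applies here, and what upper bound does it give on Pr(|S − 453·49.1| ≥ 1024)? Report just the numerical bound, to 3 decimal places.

With mean and variance of each term known, Chebyshev's inequality bounds the deviation of the sum (or sample mean).
Var(S) = n·Var(T_i) = 453·22.19 = 10052.07.
Chebyshev: Pr(|S − 453·49.1| ≥ 1024) ≤ Var(S)/1024² = 10052.07/1048576 = 0.0096.

0.010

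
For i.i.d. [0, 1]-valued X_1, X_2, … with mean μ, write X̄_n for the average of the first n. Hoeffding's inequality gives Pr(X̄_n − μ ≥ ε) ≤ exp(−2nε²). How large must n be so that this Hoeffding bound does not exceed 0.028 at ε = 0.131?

105

Require exp(−2nε²) ≤ 0.028, i.e. 2nε² ≥ ln(1/0.028) = 3.575551.
So n ≥ 3.575551 / (2·0.131²) = 104.177.
The smallest integer n is 105.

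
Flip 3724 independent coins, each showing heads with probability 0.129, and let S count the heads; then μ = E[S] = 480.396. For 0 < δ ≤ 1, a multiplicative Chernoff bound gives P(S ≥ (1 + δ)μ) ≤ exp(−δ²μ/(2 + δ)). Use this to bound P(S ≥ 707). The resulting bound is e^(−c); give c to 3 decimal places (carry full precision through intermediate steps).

43.245

Write 707 = (1 + δ)μ, so δ = 707/480.396 − 1 = 0.4717025…
Then the exponent is δ²μ/(2 + δ) = (707 − μ)² / (μ·(2 + δ)) = 43.245364.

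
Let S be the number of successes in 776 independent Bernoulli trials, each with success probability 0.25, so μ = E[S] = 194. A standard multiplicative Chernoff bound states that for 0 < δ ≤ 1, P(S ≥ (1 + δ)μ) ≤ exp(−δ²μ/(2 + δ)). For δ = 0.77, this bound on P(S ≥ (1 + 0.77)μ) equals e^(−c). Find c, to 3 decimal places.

c = δ²μ/(2 + δ) = 0.77²·194/(2 + 0.77) = 41.5244.

41.524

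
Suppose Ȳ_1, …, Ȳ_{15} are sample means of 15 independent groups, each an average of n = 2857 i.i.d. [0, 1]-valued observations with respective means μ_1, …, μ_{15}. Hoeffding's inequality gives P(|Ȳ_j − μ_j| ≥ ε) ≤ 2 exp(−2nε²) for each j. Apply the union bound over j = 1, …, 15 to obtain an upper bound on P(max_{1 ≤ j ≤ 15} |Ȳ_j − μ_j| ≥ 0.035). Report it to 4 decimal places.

Per-experiment Hoeffding bound: 2·exp(−2·2857·0.035²) = 2·exp(−6.99965) = 0.0018244.
Union bound over 15 events: 15·0.0018244 = 0.02737.

0.0274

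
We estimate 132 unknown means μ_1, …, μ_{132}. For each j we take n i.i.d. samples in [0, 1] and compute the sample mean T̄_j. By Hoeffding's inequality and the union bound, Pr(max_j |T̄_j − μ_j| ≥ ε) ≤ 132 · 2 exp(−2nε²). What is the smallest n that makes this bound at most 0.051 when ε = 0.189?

120

Need 2·132·exp(−2nε²) ≤ 0.051, i.e. exp(−2nε²) ≤ 0.051/264.
So 2nε² ≥ ln(264/0.051) = 8.551879.
Hence n ≥ 8.551879/(2·0.189²) = 119.704.
The smallest integer n is 120.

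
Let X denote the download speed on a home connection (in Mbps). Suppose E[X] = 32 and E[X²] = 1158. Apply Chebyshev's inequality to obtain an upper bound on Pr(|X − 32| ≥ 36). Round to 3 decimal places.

0.103

Var(X) = E[X²] − (E[X])² = 1158 − 1024 = 134.
Chebyshev's inequality: Pr(|X − μ| ≥ t) ≤ Var(X)/t² = 134/1296 = 0.1034.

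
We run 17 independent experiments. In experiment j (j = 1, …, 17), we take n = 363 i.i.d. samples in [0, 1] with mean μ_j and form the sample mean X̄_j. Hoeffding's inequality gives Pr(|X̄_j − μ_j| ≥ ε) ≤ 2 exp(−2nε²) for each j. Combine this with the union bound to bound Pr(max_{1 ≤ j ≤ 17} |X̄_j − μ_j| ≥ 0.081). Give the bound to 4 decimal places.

Per-experiment Hoeffding bound: 2·exp(−2·363·0.081²) = 2·exp(−4.76329) = 0.017075.
Union bound over 17 events: 17·0.017075 = 0.29028.

0.2903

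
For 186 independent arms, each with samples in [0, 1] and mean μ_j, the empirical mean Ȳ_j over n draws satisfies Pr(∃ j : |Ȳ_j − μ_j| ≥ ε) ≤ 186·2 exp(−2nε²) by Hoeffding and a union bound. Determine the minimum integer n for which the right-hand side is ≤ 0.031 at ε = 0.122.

Need 2·186·exp(−2nε²) ≤ 0.031, i.e. exp(−2nε²) ≤ 0.031/372.
So 2nε² ≥ ln(372/0.031) = 9.392662.
Hence n ≥ 9.392662/(2·0.122²) = 315.529.
The smallest integer n is 316.

316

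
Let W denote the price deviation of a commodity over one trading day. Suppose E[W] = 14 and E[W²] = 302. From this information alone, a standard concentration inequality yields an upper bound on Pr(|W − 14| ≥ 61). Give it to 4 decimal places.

The first two moments determine the variance, so Chebyshev's inequality is the sharpest standard bound available.
Var(W) = E[W²] − (E[W])² = 302 − 196 = 106.
Chebyshev's inequality: Pr(|W − μ| ≥ t) ≤ Var(W)/t² = 106/3721 = 0.0285.

0.0285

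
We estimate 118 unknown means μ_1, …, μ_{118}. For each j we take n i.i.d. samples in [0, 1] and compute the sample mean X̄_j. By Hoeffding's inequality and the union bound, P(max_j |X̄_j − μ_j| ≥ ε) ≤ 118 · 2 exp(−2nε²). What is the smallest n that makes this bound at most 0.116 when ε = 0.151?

Need 2·118·exp(−2nε²) ≤ 0.116, i.e. exp(−2nε²) ≤ 0.116/236.
So 2nε² ≥ ln(236/0.116) = 7.617997.
Hence n ≥ 7.617997/(2·0.151²) = 167.054.
The smallest integer n is 168.

168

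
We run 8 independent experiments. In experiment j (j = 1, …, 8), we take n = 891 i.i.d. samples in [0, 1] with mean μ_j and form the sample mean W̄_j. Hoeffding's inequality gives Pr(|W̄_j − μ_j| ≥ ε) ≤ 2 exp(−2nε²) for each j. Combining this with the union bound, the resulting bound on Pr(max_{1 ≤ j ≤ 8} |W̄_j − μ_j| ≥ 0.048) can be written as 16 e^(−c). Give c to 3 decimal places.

Union bound over the 8 events: Pr(max_{1 ≤ j ≤ 8} |W̄_j − μ_j| ≥ 0.048) ≤ 8·2·exp(−2nε²) = 16 exp(−2·891·0.048²).
So c = 2·891·0.048² = 4.1057.

4.106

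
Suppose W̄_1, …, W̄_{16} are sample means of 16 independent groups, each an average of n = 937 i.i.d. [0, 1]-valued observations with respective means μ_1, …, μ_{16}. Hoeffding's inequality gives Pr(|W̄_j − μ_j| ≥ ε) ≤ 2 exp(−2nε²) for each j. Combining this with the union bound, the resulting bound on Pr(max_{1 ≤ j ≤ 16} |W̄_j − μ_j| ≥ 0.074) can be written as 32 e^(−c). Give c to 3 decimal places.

Union bound over the 16 events: Pr(max_{1 ≤ j ≤ 16} |W̄_j − μ_j| ≥ 0.074) ≤ 16·2·exp(−2nε²) = 32 exp(−2·937·0.074²).
So c = 2·937·0.074² = 10.2620.

10.262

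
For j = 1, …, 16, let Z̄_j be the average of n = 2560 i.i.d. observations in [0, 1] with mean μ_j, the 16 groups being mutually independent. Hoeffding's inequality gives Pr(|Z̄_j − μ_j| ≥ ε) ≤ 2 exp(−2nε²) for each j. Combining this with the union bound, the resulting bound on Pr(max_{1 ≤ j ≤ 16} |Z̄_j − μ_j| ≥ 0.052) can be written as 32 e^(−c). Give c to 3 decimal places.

13.844

Union bound over the 16 events: Pr(max_{1 ≤ j ≤ 16} |Z̄_j − μ_j| ≥ 0.052) ≤ 16·2·exp(−2nε²) = 32 exp(−2·2560·0.052²).
So c = 2·2560·0.052² = 13.8445.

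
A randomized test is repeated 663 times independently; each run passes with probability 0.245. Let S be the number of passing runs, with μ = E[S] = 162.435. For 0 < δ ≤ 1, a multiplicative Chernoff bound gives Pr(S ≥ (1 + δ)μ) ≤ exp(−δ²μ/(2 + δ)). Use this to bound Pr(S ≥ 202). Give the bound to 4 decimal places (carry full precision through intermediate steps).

0.0136

Write 202 = (1 + δ)μ, so δ = 202/162.435 − 1 = 0.2435744…
Then the exponent is δ²μ/(2 + δ) = (202 − μ)² / (μ·(2 + δ)) = 4.295387.
Bound = exp(−4.295387) = 0.01363.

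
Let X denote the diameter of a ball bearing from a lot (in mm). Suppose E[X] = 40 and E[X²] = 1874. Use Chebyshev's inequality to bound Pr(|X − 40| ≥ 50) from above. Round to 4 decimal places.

Var(X) = E[X²] − (E[X])² = 1874 − 1600 = 274.
Chebyshev's inequality: Pr(|X − μ| ≥ t) ≤ Var(X)/t² = 274/2500 = 0.1096.

0.1096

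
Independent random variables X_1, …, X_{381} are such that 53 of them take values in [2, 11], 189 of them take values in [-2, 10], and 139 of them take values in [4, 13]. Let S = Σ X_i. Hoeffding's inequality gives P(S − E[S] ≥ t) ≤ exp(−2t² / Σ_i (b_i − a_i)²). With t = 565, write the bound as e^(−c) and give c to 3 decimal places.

Σ(b_i − a_i)² = 53·9² + 189·12² + 139·9² = 42768.
c = 2t² / 42768 = 2·565² / 42768 = 14.9282.

14.928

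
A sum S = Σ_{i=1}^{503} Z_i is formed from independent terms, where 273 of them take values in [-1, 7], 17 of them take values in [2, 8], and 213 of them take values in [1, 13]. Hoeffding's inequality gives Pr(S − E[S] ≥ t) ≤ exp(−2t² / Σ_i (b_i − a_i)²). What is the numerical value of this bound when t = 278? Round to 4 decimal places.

0.0420

Σ(b_i − a_i)² = 273·8² + 17·6² + 213·12² = 48756.
Exponent = 2·278² / 48756 = 3.17024.
Bound = exp(−3.17024) = 0.04199.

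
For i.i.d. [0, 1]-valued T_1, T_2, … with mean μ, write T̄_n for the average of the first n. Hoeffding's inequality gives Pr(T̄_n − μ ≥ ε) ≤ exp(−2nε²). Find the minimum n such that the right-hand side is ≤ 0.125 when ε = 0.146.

Require exp(−2nε²) ≤ 0.125, i.e. 2nε² ≥ ln(1/0.125) = 2.079442.
So n ≥ 2.079442 / (2·0.146²) = 48.777.
The smallest integer n is 49.

49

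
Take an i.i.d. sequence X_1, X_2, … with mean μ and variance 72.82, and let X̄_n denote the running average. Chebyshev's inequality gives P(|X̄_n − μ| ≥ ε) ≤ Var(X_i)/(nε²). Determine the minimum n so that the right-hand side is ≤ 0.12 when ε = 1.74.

Require 72.82/(n·1.74²) ≤ 0.12, i.e. n ≥ 72.82/(0.12·1.74²) = 200.434.
The smallest integer n is 201.

201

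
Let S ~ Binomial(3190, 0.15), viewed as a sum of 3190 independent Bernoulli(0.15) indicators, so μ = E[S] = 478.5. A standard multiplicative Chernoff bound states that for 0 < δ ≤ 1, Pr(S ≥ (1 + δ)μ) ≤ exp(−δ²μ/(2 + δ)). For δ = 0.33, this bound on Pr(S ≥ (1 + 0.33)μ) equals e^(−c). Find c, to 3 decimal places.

c = δ²μ/(2 + δ) = 0.33²·478.5/(2 + 0.33) = 22.3642.

22.364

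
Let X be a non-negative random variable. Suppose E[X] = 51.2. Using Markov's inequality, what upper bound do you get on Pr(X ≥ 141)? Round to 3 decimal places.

Markov's inequality: for a non-negative random variable, Pr(X ≥ a) ≤ E[X]/a.
Here E[X] = 51.2 and a = 141, so the bound is 51.2/141 = 0.3631.

0.363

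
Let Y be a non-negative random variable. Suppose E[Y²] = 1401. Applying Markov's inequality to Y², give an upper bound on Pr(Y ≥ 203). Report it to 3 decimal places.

Since Y ≥ 0, the event {Y ≥ 203} is the same as {Y² ≥ 41209}.
Markov's inequality applied to Y² gives Pr(Y² ≥ 41209) ≤ E[Y²]/41209 = 1401/41209 = 0.0340.

0.034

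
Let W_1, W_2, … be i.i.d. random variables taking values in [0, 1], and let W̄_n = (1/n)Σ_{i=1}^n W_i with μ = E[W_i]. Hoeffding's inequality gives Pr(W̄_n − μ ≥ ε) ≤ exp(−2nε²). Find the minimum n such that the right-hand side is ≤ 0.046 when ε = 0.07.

Require exp(−2nε²) ≤ 0.046, i.e. 2nε² ≥ ln(1/0.046) = 3.079114.
So n ≥ 3.079114 / (2·0.07²) = 314.195.
The smallest integer n is 315.

315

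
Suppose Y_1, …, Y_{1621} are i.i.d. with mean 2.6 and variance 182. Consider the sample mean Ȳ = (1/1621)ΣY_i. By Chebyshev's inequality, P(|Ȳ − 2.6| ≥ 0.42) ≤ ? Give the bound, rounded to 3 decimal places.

0.636

Var(Ȳ) = Var(Y_i)/n = 182/1621 = 0.11228.
Chebyshev: P(|Ȳ − 2.6| ≥ 0.42) ≤ Var(Ȳ)/(0.42)² = 182/(1621·0.42²) = 0.6365.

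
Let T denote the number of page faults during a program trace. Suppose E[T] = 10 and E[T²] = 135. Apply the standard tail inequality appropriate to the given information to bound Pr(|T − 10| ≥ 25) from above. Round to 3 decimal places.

0.056

The first two moments determine the variance, so Chebyshev's inequality is the sharpest standard bound available.
Var(T) = E[T²] − (E[T])² = 135 − 100 = 35.
Chebyshev's inequality: Pr(|T − μ| ≥ t) ≤ Var(T)/t² = 35/625 = 0.0560.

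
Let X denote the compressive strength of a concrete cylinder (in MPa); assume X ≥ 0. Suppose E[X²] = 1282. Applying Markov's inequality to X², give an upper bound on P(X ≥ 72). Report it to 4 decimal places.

Since X ≥ 0, the event {X ≥ 72} is the same as {X² ≥ 5184}.
Markov's inequality applied to X² gives P(X² ≥ 5184) ≤ E[X²]/5184 = 1282/5184 = 0.2473.

0.2473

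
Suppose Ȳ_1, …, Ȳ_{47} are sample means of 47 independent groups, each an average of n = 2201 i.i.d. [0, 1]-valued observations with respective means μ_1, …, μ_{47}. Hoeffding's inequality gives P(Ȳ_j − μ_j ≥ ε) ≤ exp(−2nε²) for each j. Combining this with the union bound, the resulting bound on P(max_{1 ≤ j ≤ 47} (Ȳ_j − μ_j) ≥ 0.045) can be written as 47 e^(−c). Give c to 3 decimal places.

Union bound over the 47 events: P(max_{1 ≤ j ≤ 47} (Ȳ_j − μ_j) ≥ 0.045) ≤ 47·exp(−2nε²) = 47 exp(−2·2201·0.045²).
So c = 2·2201·0.045² = 8.9140.

8.914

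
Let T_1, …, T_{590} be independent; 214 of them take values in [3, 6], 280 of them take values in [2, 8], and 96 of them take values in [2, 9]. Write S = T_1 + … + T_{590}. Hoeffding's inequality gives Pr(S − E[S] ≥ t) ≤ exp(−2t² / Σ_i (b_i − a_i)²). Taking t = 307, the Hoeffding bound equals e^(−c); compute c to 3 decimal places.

11.281

Σ(b_i − a_i)² = 214·3² + 280·6² + 96·7² = 16710.
c = 2t² / 16710 = 2·307² / 16710 = 11.2806.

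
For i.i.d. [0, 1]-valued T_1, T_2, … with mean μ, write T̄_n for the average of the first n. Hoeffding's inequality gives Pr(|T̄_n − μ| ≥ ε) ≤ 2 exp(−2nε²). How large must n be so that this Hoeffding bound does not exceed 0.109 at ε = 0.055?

481

Require 2·exp(−2nε²) ≤ 0.109, i.e. 2nε² ≥ ln(2/0.109) = 2.909555.
So n ≥ 2.909555 / (2·0.055²) = 480.918.
The smallest integer n is 481.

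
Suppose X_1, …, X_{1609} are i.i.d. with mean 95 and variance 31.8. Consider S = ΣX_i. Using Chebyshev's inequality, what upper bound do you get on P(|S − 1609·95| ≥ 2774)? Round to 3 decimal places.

0.007

Var(S) = n·Var(X_i) = 1609·31.8 = 51166.2.
Chebyshev: P(|S − 1609·95| ≥ 2774) ≤ Var(S)/2774² = 51166.2/7695076 = 0.0066.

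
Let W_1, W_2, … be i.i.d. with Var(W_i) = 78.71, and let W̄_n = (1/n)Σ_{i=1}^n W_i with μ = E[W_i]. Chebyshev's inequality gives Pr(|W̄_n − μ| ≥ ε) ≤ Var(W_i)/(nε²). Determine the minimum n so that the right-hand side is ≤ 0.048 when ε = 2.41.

Require 78.71/(n·2.41²) ≤ 0.048, i.e. n ≥ 78.71/(0.048·2.41²) = 282.328.
The smallest integer n is 283.

283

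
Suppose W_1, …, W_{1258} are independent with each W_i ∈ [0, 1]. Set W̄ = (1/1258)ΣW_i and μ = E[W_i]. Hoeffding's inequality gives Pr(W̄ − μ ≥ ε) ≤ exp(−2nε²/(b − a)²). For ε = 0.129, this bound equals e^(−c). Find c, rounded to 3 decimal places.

c = 2nε²/(b − a)² = 2·1258·0.129² / 1² = 41.8688.

41.869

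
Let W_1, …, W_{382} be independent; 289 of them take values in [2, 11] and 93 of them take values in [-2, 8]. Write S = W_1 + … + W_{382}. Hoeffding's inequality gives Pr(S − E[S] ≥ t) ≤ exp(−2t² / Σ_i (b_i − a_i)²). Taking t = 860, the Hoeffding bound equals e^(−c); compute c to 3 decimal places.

Σ(b_i − a_i)² = 289·9² + 93·10² = 32709.
c = 2t² / 32709 = 2·860² / 32709 = 45.2230.

45.223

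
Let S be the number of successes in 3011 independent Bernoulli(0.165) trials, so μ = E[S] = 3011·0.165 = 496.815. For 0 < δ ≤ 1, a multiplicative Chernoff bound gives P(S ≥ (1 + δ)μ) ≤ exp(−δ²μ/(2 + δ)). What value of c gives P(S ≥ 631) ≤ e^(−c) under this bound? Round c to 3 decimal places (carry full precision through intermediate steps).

Write 631 = (1 + δ)μ, so δ = 631/496.815 − 1 = 0.2700905…
Then the exponent is δ²μ/(2 + δ) = (631 − μ)² / (μ·(2 + δ)) = 15.965042.

15.965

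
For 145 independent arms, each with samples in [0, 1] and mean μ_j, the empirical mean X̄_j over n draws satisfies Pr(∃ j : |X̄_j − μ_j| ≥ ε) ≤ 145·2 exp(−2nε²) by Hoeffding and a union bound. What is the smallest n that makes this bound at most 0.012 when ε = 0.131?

Need 2·145·exp(−2nε²) ≤ 0.012, i.e. exp(−2nε²) ≤ 0.012/290.
So 2nε² ≥ ln(290/0.012) = 10.092730.
Hence n ≥ 10.092730/(2·0.131²) = 294.060.
The smallest integer n is 295.

295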